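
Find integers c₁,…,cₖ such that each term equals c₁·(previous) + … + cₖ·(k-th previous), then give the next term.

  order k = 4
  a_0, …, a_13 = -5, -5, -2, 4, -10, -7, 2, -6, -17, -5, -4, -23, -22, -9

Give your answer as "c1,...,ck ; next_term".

  a_4 = 0·4 + 0·-2 + 1·-5 + 1·-5 = -10
  a_5 = 0·-10 + 0·4 + 1·-2 + 1·-5 = -7
  a_6 = 0·-7 + 0·-10 + 1·4 + 1·-2 = 2
  a_7 = 0·2 + 0·-7 + 1·-10 + 1·4 = -6
  a_8 = 0·-6 + 0·2 + 1·-7 + 1·-10 = -17
  a_9 = 0·-17 + 0·-6 + 1·2 + 1·-7 = -5
  a_10 = 0·-5 + 0·-17 + 1·-6 + 1·2 = -4
  a_11 = 0·-4 + 0·-5 + 1·-17 + 1·-6 = -23
  a_12 = 0·-23 + 0·-4 + 1·-5 + 1·-17 = -22
  a_13 = 0·-22 + 0·-23 + 1·-4 + 1·-5 = -9
  a_14 = 0·-9 + 0·-22 + 1·-23 + 1·-4 = -27

0,0,1,1 ; -27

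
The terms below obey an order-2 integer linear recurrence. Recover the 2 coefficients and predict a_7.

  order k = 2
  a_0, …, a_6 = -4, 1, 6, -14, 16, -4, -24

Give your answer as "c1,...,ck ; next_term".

  a_2 = -2·1 + -2·-4 = 6
  a_3 = -2·6 + -2·1 = -14
  a_4 = -2·-14 + -2·6 = 16
  a_5 = -2·16 + -2·-14 = -4
  a_6 = -2·-4 + -2·16 = -24
  a_7 = -2·-24 + -2·-4 = 56

-2,-2 ; 56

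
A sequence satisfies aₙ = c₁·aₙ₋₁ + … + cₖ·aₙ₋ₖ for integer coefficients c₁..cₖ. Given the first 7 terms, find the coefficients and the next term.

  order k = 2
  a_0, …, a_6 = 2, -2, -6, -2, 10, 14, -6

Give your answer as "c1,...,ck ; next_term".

  a_2 = 1·-2 + -2·2 = -6
  a_3 = 1·-6 + -2·-2 = -2
  a_4 = 1·-2 + -2·-6 = 10
  a_5 = 1·10 + -2·-2 = 14
  a_6 = 1·14 + -2·10 = -6
  a_7 = 1·-6 + -2·14 = -34

1,-2 ; -34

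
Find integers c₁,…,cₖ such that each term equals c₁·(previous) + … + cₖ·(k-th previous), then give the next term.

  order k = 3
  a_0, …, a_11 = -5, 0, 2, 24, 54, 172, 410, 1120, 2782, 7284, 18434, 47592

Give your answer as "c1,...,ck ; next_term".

  a_3 = 2·2 + 3·0 + -4·-5 = 24
  a_4 = 2·24 + 3·2 + -4·0 = 54
  a_5 = 2·54 + 3·24 + -4·2 = 172
  a_6 = 2·172 + 3·54 + -4·24 = 410
  a_7 = 2·410 + 3·172 + -4·54 = 1120
  a_8 = 2·1120 + 3·410 + -4·172 = 2782
  a_9 = 2·2782 + 3·1120 + -4·410 = 7284
  a_10 = 2·7284 + 3·2782 + -4·1120 = 18434
  a_11 = 2·18434 + 3·7284 + -4·2782 = 47592
  a_12 = 2·47592 + 3·18434 + -4·7284 = 121350

2,3,-4 ; 121350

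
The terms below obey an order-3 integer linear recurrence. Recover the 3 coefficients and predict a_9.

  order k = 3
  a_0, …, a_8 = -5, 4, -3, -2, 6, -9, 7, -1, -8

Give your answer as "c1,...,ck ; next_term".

  a_3 = -1·-3 + 0·4 + 1·-5 = -2
  a_4 = -1·-2 + 0·-3 + 1·4 = 6
  a_5 = -1·6 + 0·-2 + 1·-3 = -9
  a_6 = -1·-9 + 0·6 + 1·-2 = 7
  a_7 = -1·7 + 0·-9 + 1·6 = -1
  a_8 = -1·-1 + 0·7 + 1·-9 = -8
  a_9 = -1·-8 + 0·-1 + 1·7 = 15

-1,0,1 ; 15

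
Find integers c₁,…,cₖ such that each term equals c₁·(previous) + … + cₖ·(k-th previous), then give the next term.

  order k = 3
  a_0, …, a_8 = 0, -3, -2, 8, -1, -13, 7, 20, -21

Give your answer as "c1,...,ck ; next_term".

-1,-2,-1 ; -26

  a_3 = -1·-2 + -2·-3 + -1·0 = 8
  a_4 = -1·8 + -2·-2 + -1·-3 = -1
  a_5 = -1·-1 + -2·8 + -1·-2 = -13
  a_6 = -1·-13 + -2·-1 + -1·8 = 7
  a_7 = -1·7 + -2·-13 + -1·-1 = 20
  a_8 = -1·20 + -2·7 + -1·-13 = -21
  a_9 = -1·-21 + -2·20 + -1·7 = -26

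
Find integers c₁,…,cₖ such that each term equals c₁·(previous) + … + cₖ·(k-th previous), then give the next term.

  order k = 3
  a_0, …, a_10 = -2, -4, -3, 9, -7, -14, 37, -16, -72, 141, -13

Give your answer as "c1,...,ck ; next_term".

  a_3 = -1·-3 + -2·-4 + 1·-2 = 9
  a_4 = -1·9 + -2·-3 + 1·-4 = -7
  a_5 = -1·-7 + -2·9 + 1·-3 = -14
  a_6 = -1·-14 + -2·-7 + 1·9 = 37
  a_7 = -1·37 + -2·-14 + 1·-7 = -16
  a_8 = -1·-16 + -2·37 + 1·-14 = -72
  a_9 = -1·-72 + -2·-16 + 1·37 = 141
  a_10 = -1·141 + -2·-72 + 1·-16 = -13
  a_11 = -1·-13 + -2·141 + 1·-72 = -341

-1,-2,1 ; -341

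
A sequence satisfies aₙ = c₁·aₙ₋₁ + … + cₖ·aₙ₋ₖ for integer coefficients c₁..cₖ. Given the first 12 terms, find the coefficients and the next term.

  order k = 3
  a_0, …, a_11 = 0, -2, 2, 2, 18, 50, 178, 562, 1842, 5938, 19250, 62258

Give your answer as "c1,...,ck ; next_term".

3,2,-4 ; 201522

  a_3 = 3·2 + 2·-2 + -4·0 = 2
  a_4 = 3·2 + 2·2 + -4·-2 = 18
  a_5 = 3·18 + 2·2 + -4·2 = 50
  a_6 = 3·50 + 2·18 + -4·2 = 178
  a_7 = 3·178 + 2·50 + -4·18 = 562
  a_8 = 3·562 + 2·178 + -4·50 = 1842
  a_9 = 3·1842 + 2·562 + -4·178 = 5938
  a_10 = 3·5938 + 2·1842 + -4·562 = 19250
  a_11 = 3·19250 + 2·5938 + -4·1842 = 62258
  a_12 = 3·62258 + 2·19250 + -4·5938 = 201522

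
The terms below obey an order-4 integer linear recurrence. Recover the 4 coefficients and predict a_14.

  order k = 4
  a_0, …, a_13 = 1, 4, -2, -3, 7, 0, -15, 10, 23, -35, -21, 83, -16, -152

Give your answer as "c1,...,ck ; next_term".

0,-2,1,-1 ; 136

  a_4 = 0·-3 + -2·-2 + 1·4 + -1·1 = 7
  a_5 = 0·7 + -2·-3 + 1·-2 + -1·4 = 0
  a_6 = 0·0 + -2·7 + 1·-3 + -1·-2 = -15
  a_7 = 0·-15 + -2·0 + 1·7 + -1·-3 = 10
  a_8 = 0·10 + -2·-15 + 1·0 + -1·7 = 23
  a_9 = 0·23 + -2·10 + 1·-15 + -1·0 = -35
  a_10 = 0·-35 + -2·23 + 1·10 + -1·-15 = -21
  a_11 = 0·-21 + -2·-35 + 1·23 + -1·10 = 83
  a_12 = 0·83 + -2·-21 + 1·-35 + -1·23 = -16
  a_13 = 0·-16 + -2·83 + 1·-21 + -1·-35 = -152
  a_14 = 0·-152 + -2·-16 + 1·83 + -1·-21 = 136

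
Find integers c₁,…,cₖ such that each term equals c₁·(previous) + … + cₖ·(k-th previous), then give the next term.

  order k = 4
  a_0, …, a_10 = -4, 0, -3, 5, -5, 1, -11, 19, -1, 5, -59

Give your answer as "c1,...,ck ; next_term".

0,-1,-2,2 ; 35

  a_4 = 0·5 + -1·-3 + -2·0 + 2·-4 = -5
  a_5 = 0·-5 + -1·5 + -2·-3 + 2·0 = 1
  a_6 = 0·1 + -1·-5 + -2·5 + 2·-3 = -11
  a_7 = 0·-11 + -1·1 + -2·-5 + 2·5 = 19
  a_8 = 0·19 + -1·-11 + -2·1 + 2·-5 = -1
  a_9 = 0·-1 + -1·19 + -2·-11 + 2·1 = 5
  a_10 = 0·5 + -1·-1 + -2·19 + 2·-11 = -59
  a_11 = 0·-59 + -1·5 + -2·-1 + 2·19 = 35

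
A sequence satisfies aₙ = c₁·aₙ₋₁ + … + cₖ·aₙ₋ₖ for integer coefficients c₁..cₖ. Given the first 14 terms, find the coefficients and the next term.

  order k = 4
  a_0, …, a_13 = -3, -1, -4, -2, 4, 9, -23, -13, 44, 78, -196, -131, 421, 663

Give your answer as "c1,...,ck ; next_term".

-1,-2,-3,3 ; -1700

  a_4 = -1·-2 + -2·-4 + -3·-1 + 3·-3 = 4
  a_5 = -1·4 + -2·-2 + -3·-4 + 3·-1 = 9
  a_6 = -1·9 + -2·4 + -3·-2 + 3·-4 = -23
  a_7 = -1·-23 + -2·9 + -3·4 + 3·-2 = -13
  a_8 = -1·-13 + -2·-23 + -3·9 + 3·4 = 44
  a_9 = -1·44 + -2·-13 + -3·-23 + 3·9 = 78
  a_10 = -1·78 + -2·44 + -3·-13 + 3·-23 = -196
  a_11 = -1·-196 + -2·78 + -3·44 + 3·-13 = -131
  a_12 = -1·-131 + -2·-196 + -3·78 + 3·44 = 421
  a_13 = -1·421 + -2·-131 + -3·-196 + 3·78 = 663
  a_14 = -1·663 + -2·421 + -3·-131 + 3·-196 = -1700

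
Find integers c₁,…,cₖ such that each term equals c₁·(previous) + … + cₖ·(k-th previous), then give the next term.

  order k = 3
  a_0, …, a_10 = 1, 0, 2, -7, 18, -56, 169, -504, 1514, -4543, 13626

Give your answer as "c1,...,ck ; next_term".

  a_3 = -2·2 + 2·0 + -3·1 = -7
  a_4 = -2·-7 + 2·2 + -3·0 = 18
  a_5 = -2·18 + 2·-7 + -3·2 = -56
  a_6 = -2·-56 + 2·18 + -3·-7 = 169
  a_7 = -2·169 + 2·-56 + -3·18 = -504
  a_8 = -2·-504 + 2·169 + -3·-56 = 1514
  a_9 = -2·1514 + 2·-504 + -3·169 = -4543
  a_10 = -2·-4543 + 2·1514 + -3·-504 = 13626
  a_11 = -2·13626 + 2·-4543 + -3·1514 = -40880

-2,2,-3 ; -40880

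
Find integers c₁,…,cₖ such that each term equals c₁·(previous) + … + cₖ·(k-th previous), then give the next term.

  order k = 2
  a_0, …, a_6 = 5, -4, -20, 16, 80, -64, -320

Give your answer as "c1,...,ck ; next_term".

  a_2 = 0·-4 + -4·5 = -20
  a_3 = 0·-20 + -4·-4 = 16
  a_4 = 0·16 + -4·-20 = 80
  a_5 = 0·80 + -4·16 = -64
  a_6 = 0·-64 + -4·80 = -320
  a_7 = 0·-320 + -4·-64 = 256

0,-4 ; 256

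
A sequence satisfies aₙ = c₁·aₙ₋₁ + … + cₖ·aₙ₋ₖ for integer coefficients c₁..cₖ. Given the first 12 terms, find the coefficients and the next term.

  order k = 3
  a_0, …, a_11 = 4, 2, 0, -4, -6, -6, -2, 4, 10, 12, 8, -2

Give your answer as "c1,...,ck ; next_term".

1,0,-1 ; -14

  a_3 = 1·0 + 0·2 + -1·4 = -4
  a_4 = 1·-4 + 0·0 + -1·2 = -6
  a_5 = 1·-6 + 0·-4 + -1·0 = -6
  a_6 = 1·-6 + 0·-6 + -1·-4 = -2
  a_7 = 1·-2 + 0·-6 + -1·-6 = 4
  a_8 = 1·4 + 0·-2 + -1·-6 = 10
  a_9 = 1·10 + 0·4 + -1·-2 = 12
  a_10 = 1·12 + 0·10 + -1·4 = 8
  a_11 = 1·8 + 0·12 + -1·10 = -2
  a_12 = 1·-2 + 0·8 + -1·12 = -14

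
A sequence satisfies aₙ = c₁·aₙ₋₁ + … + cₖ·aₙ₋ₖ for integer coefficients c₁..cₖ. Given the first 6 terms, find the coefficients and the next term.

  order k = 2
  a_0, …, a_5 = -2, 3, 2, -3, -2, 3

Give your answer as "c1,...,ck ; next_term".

  a_2 = 0·3 + -1·-2 = 2
  a_3 = 0·2 + -1·3 = -3
  a_4 = 0·-3 + -1·2 = -2
  a_5 = 0·-2 + -1·-3 = 3
  a_6 = 0·3 + -1·-2 = 2

0,-1 ; 2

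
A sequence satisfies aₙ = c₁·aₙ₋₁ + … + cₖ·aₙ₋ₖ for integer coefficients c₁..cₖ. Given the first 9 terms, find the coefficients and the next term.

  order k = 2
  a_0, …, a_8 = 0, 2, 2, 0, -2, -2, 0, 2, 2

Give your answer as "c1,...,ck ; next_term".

  a_2 = 1·2 + -1·0 = 2
  a_3 = 1·2 + -1·2 = 0
  a_4 = 1·0 + -1·2 = -2
  a_5 = 1·-2 + -1·0 = -2
  a_6 = 1·-2 + -1·-2 = 0
  a_7 = 1·0 + -1·-2 = 2
  a_8 = 1·2 + -1·0 = 2
  a_9 = 1·2 + -1·2 = 0

1,-1 ; 0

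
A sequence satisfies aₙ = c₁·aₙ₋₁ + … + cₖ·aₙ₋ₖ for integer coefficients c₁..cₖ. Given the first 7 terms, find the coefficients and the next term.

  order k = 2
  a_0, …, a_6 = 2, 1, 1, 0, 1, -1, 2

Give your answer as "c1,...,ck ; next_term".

  a_2 = -1·1 + 1·2 = 1
  a_3 = -1·1 + 1·1 = 0
  a_4 = -1·0 + 1·1 = 1
  a_5 = -1·1 + 1·0 = -1
  a_6 = -1·-1 + 1·1 = 2
  a_7 = -1·2 + 1·-1 = -3

-1,1 ; -3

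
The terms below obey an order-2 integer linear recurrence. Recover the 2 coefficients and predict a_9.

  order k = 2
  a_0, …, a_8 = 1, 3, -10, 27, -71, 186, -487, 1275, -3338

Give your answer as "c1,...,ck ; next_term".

  a_2 = -3·3 + -1·1 = -10
  a_3 = -3·-10 + -1·3 = 27
  a_4 = -3·27 + -1·-10 = -71
  a_5 = -3·-71 + -1·27 = 186
  a_6 = -3·186 + -1·-71 = -487
  a_7 = -3·-487 + -1·186 = 1275
  a_8 = -3·1275 + -1·-487 = -3338
  a_9 = -3·-3338 + -1·1275 = 8739

-3,-1 ; 8739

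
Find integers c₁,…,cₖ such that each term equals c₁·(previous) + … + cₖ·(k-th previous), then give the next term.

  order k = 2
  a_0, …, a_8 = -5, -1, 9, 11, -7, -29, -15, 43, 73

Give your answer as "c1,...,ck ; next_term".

1,-2 ; -13

  a_2 = 1·-1 + -2·-5 = 9
  a_3 = 1·9 + -2·-1 = 11
  a_4 = 1·11 + -2·9 = -7
  a_5 = 1·-7 + -2·11 = -29
  a_6 = 1·-29 + -2·-7 = -15
  a_7 = 1·-15 + -2·-29 = 43
  a_8 = 1·43 + -2·-15 = 73
  a_9 = 1·73 + -2·43 = -13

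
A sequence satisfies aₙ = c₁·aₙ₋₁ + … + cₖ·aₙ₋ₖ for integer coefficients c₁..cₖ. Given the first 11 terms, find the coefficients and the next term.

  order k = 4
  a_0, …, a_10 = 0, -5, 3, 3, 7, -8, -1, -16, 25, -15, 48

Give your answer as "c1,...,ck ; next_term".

-1,0,-2,-1 ; -82

  a_4 = -1·3 + 0·3 + -2·-5 + -1·0 = 7
  a_5 = -1·7 + 0·3 + -2·3 + -1·-5 = -8
  a_6 = -1·-8 + 0·7 + -2·3 + -1·3 = -1
  a_7 = -1·-1 + 0·-8 + -2·7 + -1·3 = -16
  a_8 = -1·-16 + 0·-1 + -2·-8 + -1·7 = 25
  a_9 = -1·25 + 0·-16 + -2·-1 + -1·-8 = -15
  a_10 = -1·-15 + 0·25 + -2·-16 + -1·-1 = 48
  a_11 = -1·48 + 0·-15 + -2·25 + -1·-16 = -82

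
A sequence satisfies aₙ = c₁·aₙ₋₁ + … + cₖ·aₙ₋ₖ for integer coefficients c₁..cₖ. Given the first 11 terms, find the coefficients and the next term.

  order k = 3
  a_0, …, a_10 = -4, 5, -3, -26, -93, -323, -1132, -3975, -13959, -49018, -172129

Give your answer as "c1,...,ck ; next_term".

4,-2,1 ; -604439

  a_3 = 4·-3 + -2·5 + 1·-4 = -26
  a_4 = 4·-26 + -2·-3 + 1·5 = -93
  a_5 = 4·-93 + -2·-26 + 1·-3 = -323
  a_6 = 4·-323 + -2·-93 + 1·-26 = -1132
  a_7 = 4·-1132 + -2·-323 + 1·-93 = -3975
  a_8 = 4·-3975 + -2·-1132 + 1·-323 = -13959
  a_9 = 4·-13959 + -2·-3975 + 1·-1132 = -49018
  a_10 = 4·-49018 + -2·-13959 + 1·-3975 = -172129
  a_11 = 4·-172129 + -2·-49018 + 1·-13959 = -604439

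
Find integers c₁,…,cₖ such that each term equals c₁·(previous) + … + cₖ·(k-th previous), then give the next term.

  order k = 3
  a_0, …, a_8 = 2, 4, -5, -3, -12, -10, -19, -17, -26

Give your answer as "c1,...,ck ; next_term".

1,1,-1 ; -24

  a_3 = 1·-5 + 1·4 + -1·2 = -3
  a_4 = 1·-3 + 1·-5 + -1·4 = -12
  a_5 = 1·-12 + 1·-3 + -1·-5 = -10
  a_6 = 1·-10 + 1·-12 + -1·-3 = -19
  a_7 = 1·-19 + 1·-10 + -1·-12 = -17
  a_8 = 1·-17 + 1·-19 + -1·-10 = -26
  a_9 = 1·-26 + 1·-17 + -1·-19 = -24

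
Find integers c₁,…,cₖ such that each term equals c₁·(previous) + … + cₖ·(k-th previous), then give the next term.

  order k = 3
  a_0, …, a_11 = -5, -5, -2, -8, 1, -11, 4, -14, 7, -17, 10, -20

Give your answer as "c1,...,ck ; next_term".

-1,1,1 ; 13

  a_3 = -1·-2 + 1·-5 + 1·-5 = -8
  a_4 = -1·-8 + 1·-2 + 1·-5 = 1
  a_5 = -1·1 + 1·-8 + 1·-2 = -11
  a_6 = -1·-11 + 1·1 + 1·-8 = 4
  a_7 = -1·4 + 1·-11 + 1·1 = -14
  a_8 = -1·-14 + 1·4 + 1·-11 = 7
  a_9 = -1·7 + 1·-14 + 1·4 = -17
  a_10 = -1·-17 + 1·7 + 1·-14 = 10
  a_11 = -1·10 + 1·-17 + 1·7 = -20
  a_12 = -1·-20 + 1·10 + 1·-17 = 13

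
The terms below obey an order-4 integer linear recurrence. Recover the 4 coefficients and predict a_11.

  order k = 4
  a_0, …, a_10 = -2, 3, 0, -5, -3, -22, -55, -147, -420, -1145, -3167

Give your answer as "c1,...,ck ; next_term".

  a_4 = 2·-5 + 2·0 + 1·3 + -2·-2 = -3
  a_5 = 2·-3 + 2·-5 + 1·0 + -2·3 = -22
  a_6 = 2·-22 + 2·-3 + 1·-5 + -2·0 = -55
  a_7 = 2·-55 + 2·-22 + 1·-3 + -2·-5 = -147
  a_8 = 2·-147 + 2·-55 + 1·-22 + -2·-3 = -420
  a_9 = 2·-420 + 2·-147 + 1·-55 + -2·-22 = -1145
  a_10 = 2·-1145 + 2·-420 + 1·-147 + -2·-55 = -3167
  a_11 = 2·-3167 + 2·-1145 + 1·-420 + -2·-147 = -8750

2,2,1,-2 ; -8750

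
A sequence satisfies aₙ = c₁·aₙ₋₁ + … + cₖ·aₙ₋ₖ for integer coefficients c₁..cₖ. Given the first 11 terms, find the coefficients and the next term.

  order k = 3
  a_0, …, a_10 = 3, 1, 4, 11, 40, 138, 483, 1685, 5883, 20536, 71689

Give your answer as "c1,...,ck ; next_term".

  a_3 = 3·4 + 2·1 + -1·3 = 11
  a_4 = 3·11 + 2·4 + -1·1 = 40
  a_5 = 3·40 + 2·11 + -1·4 = 138
  a_6 = 3·138 + 2·40 + -1·11 = 483
  a_7 = 3·483 + 2·138 + -1·40 = 1685
  a_8 = 3·1685 + 2·483 + -1·138 = 5883
  a_9 = 3·5883 + 2·1685 + -1·483 = 20536
  a_10 = 3·20536 + 2·5883 + -1·1685 = 71689
  a_11 = 3·71689 + 2·20536 + -1·5883 = 250256

3,2,-1 ; 250256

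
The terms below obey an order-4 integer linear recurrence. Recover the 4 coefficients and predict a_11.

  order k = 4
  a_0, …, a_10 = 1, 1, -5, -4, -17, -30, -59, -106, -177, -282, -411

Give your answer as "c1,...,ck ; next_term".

  a_4 = 2·-4 + 1·-5 + -2·1 + -2·1 = -17
  a_5 = 2·-17 + 1·-4 + -2·-5 + -2·1 = -30
  a_6 = 2·-30 + 1·-17 + -2·-4 + -2·-5 = -59
  a_7 = 2·-59 + 1·-30 + -2·-17 + -2·-4 = -106
  a_8 = 2·-106 + 1·-59 + -2·-30 + -2·-17 = -177
  a_9 = 2·-177 + 1·-106 + -2·-59 + -2·-30 = -282
  a_10 = 2·-282 + 1·-177 + -2·-106 + -2·-59 = -411
  a_11 = 2·-411 + 1·-282 + -2·-177 + -2·-106 = -538

2,1,-2,-2 ; -538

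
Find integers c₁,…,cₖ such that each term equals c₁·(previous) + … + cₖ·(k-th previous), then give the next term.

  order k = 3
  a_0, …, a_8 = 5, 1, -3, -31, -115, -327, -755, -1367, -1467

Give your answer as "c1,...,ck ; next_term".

  a_3 = 4·-3 + -4·1 + -3·5 = -31
  a_4 = 4·-31 + -4·-3 + -3·1 = -115
  a_5 = 4·-115 + -4·-31 + -3·-3 = -327
  a_6 = 4·-327 + -4·-115 + -3·-31 = -755
  a_7 = 4·-755 + -4·-327 + -3·-115 = -1367
  a_8 = 4·-1367 + -4·-755 + -3·-327 = -1467
  a_9 = 4·-1467 + -4·-1367 + -3·-755 = 1865

4,-4,-3 ; 1865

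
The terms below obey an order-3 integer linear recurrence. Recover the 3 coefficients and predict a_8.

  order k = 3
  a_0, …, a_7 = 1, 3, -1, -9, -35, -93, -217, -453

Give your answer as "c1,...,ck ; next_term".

  a_3 = 3·-1 + -1·3 + -3·1 = -9
  a_4 = 3·-9 + -1·-1 + -3·3 = -35
  a_5 = 3·-35 + -1·-9 + -3·-1 = -93
  a_6 = 3·-93 + -1·-35 + -3·-9 = -217
  a_7 = 3·-217 + -1·-93 + -3·-35 = -453
  a_8 = 3·-453 + -1·-217 + -3·-93 = -863

3,-1,-3 ; -863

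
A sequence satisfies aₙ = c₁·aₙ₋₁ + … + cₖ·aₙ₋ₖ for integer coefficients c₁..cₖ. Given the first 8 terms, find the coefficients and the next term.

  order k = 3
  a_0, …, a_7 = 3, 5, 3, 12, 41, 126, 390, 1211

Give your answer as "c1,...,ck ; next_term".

3,0,1 ; 3759

  a_3 = 3·3 + 0·5 + 1·3 = 12
  a_4 = 3·12 + 0·3 + 1·5 = 41
  a_5 = 3·41 + 0·12 + 1·3 = 126
  a_6 = 3·126 + 0·41 + 1·12 = 390
  a_7 = 3·390 + 0·126 + 1·41 = 1211
  a_8 = 3·1211 + 0·390 + 1·126 = 3759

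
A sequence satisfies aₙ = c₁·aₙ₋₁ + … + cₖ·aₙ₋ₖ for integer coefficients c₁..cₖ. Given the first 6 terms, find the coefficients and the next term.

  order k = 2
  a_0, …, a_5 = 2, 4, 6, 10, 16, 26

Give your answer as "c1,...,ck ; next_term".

  a_2 = 1·4 + 1·2 = 6
  a_3 = 1·6 + 1·4 = 10
  a_4 = 1·10 + 1·6 = 16
  a_5 = 1·16 + 1·10 = 26
  a_6 = 1·26 + 1·16 = 42

1,1 ; 42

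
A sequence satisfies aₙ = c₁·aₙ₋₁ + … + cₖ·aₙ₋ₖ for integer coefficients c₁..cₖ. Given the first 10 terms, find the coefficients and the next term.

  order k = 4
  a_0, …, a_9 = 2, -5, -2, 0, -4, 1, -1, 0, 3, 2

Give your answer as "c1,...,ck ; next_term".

  a_4 = 1·0 + 1·-2 + 0·-5 + -1·2 = -4
  a_5 = 1·-4 + 1·0 + 0·-2 + -1·-5 = 1
  a_6 = 1·1 + 1·-4 + 0·0 + -1·-2 = -1
  a_7 = 1·-1 + 1·1 + 0·-4 + -1·0 = 0
  a_8 = 1·0 + 1·-1 + 0·1 + -1·-4 = 3
  a_9 = 1·3 + 1·0 + 0·-1 + -1·1 = 2
  a_10 = 1·2 + 1·3 + 0·0 + -1·-1 = 6

1,1,0,-1 ; 6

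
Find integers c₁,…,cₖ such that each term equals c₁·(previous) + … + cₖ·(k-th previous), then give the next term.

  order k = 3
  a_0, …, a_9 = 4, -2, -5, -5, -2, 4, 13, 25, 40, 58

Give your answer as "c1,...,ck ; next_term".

3,-3,1 ; 79

  a_3 = 3·-5 + -3·-2 + 1·4 = -5
  a_4 = 3·-5 + -3·-5 + 1·-2 = -2
  a_5 = 3·-2 + -3·-5 + 1·-5 = 4
  a_6 = 3·4 + -3·-2 + 1·-5 = 13
  a_7 = 3·13 + -3·4 + 1·-2 = 25
  a_8 = 3·25 + -3·13 + 1·4 = 40
  a_9 = 3·40 + -3·25 + 1·13 = 58
  a_10 = 3·58 + -3·40 + 1·25 = 79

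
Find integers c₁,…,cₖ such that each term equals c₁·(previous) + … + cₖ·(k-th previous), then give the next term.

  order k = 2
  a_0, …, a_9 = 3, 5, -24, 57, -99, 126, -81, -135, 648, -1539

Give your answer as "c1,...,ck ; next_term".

  a_2 = -3·5 + -3·3 = -24
  a_3 = -3·-24 + -3·5 = 57
  a_4 = -3·57 + -3·-24 = -99
  a_5 = -3·-99 + -3·57 = 126
  a_6 = -3·126 + -3·-99 = -81
  a_7 = -3·-81 + -3·126 = -135
  a_8 = -3·-135 + -3·-81 = 648
  a_9 = -3·648 + -3·-135 = -1539
  a_10 = -3·-1539 + -3·648 = 2673

-3,-3 ; 2673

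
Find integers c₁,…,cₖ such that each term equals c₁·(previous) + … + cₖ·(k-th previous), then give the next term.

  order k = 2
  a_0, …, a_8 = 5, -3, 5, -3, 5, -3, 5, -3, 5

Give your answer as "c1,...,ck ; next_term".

  a_2 = 0·-3 + 1·5 = 5
  a_3 = 0·5 + 1·-3 = -3
  a_4 = 0·-3 + 1·5 = 5
  a_5 = 0·5 + 1·-3 = -3
  a_6 = 0·-3 + 1·5 = 5
  a_7 = 0·5 + 1·-3 = -3
  a_8 = 0·-3 + 1·5 = 5
  a_9 = 0·5 + 1·-3 = -3

0,1 ; -3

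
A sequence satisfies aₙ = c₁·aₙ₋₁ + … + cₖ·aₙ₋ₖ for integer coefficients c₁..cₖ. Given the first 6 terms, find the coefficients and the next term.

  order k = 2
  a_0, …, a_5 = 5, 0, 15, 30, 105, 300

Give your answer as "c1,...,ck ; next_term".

2,3 ; 915

  a_2 = 2·0 + 3·5 = 15
  a_3 = 2·15 + 3·0 = 30
  a_4 = 2·30 + 3·15 = 105
  a_5 = 2·105 + 3·30 = 300
  a_6 = 2·300 + 3·105 = 915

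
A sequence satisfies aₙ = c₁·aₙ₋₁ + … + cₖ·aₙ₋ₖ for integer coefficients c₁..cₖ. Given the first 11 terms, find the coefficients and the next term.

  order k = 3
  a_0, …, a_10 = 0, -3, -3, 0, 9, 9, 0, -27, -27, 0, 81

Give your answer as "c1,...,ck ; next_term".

  a_3 = 0·-3 + 0·-3 + -3·0 = 0
  a_4 = 0·0 + 0·-3 + -3·-3 = 9
  a_5 = 0·9 + 0·0 + -3·-3 = 9
  a_6 = 0·9 + 0·9 + -3·0 = 0
  a_7 = 0·0 + 0·9 + -3·9 = -27
  a_8 = 0·-27 + 0·0 + -3·9 = -27
  a_9 = 0·-27 + 0·-27 + -3·0 = 0
  a_10 = 0·0 + 0·-27 + -3·-27 = 81
  a_11 = 0·81 + 0·0 + -3·-27 = 81

0,0,-3 ; 81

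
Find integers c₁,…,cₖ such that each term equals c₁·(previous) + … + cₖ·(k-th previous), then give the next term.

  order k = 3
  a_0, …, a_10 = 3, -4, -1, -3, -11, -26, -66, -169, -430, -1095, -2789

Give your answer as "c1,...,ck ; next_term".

  a_3 = 2·-1 + 1·-4 + 1·3 = -3
  a_4 = 2·-3 + 1·-1 + 1·-4 = -11
  a_5 = 2·-11 + 1·-3 + 1·-1 = -26
  a_6 = 2·-26 + 1·-11 + 1·-3 = -66
  a_7 = 2·-66 + 1·-26 + 1·-11 = -169
  a_8 = 2·-169 + 1·-66 + 1·-26 = -430
  a_9 = 2·-430 + 1·-169 + 1·-66 = -1095
  a_10 = 2·-1095 + 1·-430 + 1·-169 = -2789
  a_11 = 2·-2789 + 1·-1095 + 1·-430 = -7103

2,1,1 ; -7103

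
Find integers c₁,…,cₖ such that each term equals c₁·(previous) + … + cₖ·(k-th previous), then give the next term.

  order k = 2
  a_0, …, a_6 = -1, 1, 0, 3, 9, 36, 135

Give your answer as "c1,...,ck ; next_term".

  a_2 = 3·1 + 3·-1 = 0
  a_3 = 3·0 + 3·1 = 3
  a_4 = 3·3 + 3·0 = 9
  a_5 = 3·9 + 3·3 = 36
  a_6 = 3·36 + 3·9 = 135
  a_7 = 3·135 + 3·36 = 513

3,3 ; 513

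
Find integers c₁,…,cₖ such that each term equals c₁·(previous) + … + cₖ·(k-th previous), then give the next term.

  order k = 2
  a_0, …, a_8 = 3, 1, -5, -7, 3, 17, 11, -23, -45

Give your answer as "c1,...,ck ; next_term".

1,-2 ; 1

  a_2 = 1·1 + -2·3 = -5
  a_3 = 1·-5 + -2·1 = -7
  a_4 = 1·-7 + -2·-5 = 3
  a_5 = 1·3 + -2·-7 = 17
  a_6 = 1·17 + -2·3 = 11
  a_7 = 1·11 + -2·17 = -23
  a_8 = 1·-23 + -2·11 = -45
  a_9 = 1·-45 + -2·-23 = 1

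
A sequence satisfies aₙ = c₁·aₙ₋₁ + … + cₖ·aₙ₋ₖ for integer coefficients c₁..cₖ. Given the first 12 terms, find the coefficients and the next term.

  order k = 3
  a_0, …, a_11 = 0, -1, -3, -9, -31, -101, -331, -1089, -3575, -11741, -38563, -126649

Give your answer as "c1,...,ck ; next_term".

2,3,4 ; -415951

  a_3 = 2·-3 + 3·-1 + 4·0 = -9
  a_4 = 2·-9 + 3·-3 + 4·-1 = -31
  a_5 = 2·-31 + 3·-9 + 4·-3 = -101
  a_6 = 2·-101 + 3·-31 + 4·-9 = -331
  a_7 = 2·-331 + 3·-101 + 4·-31 = -1089
  a_8 = 2·-1089 + 3·-331 + 4·-101 = -3575
  a_9 = 2·-3575 + 3·-1089 + 4·-331 = -11741
  a_10 = 2·-11741 + 3·-3575 + 4·-1089 = -38563
  a_11 = 2·-38563 + 3·-11741 + 4·-3575 = -126649
  a_12 = 2·-126649 + 3·-38563 + 4·-11741 = -415951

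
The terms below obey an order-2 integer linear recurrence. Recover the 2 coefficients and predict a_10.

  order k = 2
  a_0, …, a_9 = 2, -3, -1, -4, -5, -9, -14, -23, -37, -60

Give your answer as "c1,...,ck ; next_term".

1,1 ; -97

  a_2 = 1·-3 + 1·2 = -1
  a_3 = 1·-1 + 1·-3 = -4
  a_4 = 1·-4 + 1·-1 = -5
  a_5 = 1·-5 + 1·-4 = -9
  a_6 = 1·-9 + 1·-5 = -14
  a_7 = 1·-14 + 1·-9 = -23
  a_8 = 1·-23 + 1·-14 = -37
  a_9 = 1·-37 + 1·-23 = -60
  a_10 = 1·-60 + 1·-37 = -97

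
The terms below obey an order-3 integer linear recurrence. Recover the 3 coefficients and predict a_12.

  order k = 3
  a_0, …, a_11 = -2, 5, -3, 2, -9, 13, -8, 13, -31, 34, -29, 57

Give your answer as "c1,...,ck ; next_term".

  a_3 = -1·-3 + -1·5 + -2·-2 = 2
  a_4 = -1·2 + -1·-3 + -2·5 = -9
  a_5 = -1·-9 + -1·2 + -2·-3 = 13
  a_6 = -1·13 + -1·-9 + -2·2 = -8
  a_7 = -1·-8 + -1·13 + -2·-9 = 13
  a_8 = -1·13 + -1·-8 + -2·13 = -31
  a_9 = -1·-31 + -1·13 + -2·-8 = 34
  a_10 = -1·34 + -1·-31 + -2·13 = -29
  a_11 = -1·-29 + -1·34 + -2·-31 = 57
  a_12 = -1·57 + -1·-29 + -2·34 = -96

-1,-1,-2 ; -96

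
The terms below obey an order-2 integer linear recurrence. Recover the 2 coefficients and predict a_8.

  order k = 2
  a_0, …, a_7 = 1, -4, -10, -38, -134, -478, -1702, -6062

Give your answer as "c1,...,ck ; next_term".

3,2 ; -21590

  a_2 = 3·-4 + 2·1 = -10
  a_3 = 3·-10 + 2·-4 = -38
  a_4 = 3·-38 + 2·-10 = -134
  a_5 = 3·-134 + 2·-38 = -478
  a_6 = 3·-478 + 2·-134 = -1702
  a_7 = 3·-1702 + 2·-478 = -6062
  a_8 = 3·-6062 + 2·-1702 = -21590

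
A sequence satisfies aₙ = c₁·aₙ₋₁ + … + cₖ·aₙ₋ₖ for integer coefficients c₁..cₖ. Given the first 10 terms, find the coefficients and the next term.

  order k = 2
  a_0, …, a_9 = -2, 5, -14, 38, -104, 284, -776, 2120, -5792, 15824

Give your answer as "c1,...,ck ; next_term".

  a_2 = -2·5 + 2·-2 = -14
  a_3 = -2·-14 + 2·5 = 38
  a_4 = -2·38 + 2·-14 = -104
  a_5 = -2·-104 + 2·38 = 284
  a_6 = -2·284 + 2·-104 = -776
  a_7 = -2·-776 + 2·284 = 2120
  a_8 = -2·2120 + 2·-776 = -5792
  a_9 = -2·-5792 + 2·2120 = 15824
  a_10 = -2·15824 + 2·-5792 = -43232

-2,2 ; -43232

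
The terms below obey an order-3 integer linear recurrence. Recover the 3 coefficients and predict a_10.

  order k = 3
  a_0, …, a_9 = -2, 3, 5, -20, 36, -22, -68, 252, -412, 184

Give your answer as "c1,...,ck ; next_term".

  a_3 = -2·5 + -2·3 + 2·-2 = -20
  a_4 = -2·-20 + -2·5 + 2·3 = 36
  a_5 = -2·36 + -2·-20 + 2·5 = -22
  a_6 = -2·-22 + -2·36 + 2·-20 = -68
  a_7 = -2·-68 + -2·-22 + 2·36 = 252
  a_8 = -2·252 + -2·-68 + 2·-22 = -412
  a_9 = -2·-412 + -2·252 + 2·-68 = 184
  a_10 = -2·184 + -2·-412 + 2·252 = 960

-2,-2,2 ; 960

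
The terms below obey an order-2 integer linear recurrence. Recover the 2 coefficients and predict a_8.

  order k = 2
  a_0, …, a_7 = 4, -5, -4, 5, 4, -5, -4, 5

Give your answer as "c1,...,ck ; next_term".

0,-1 ; 4

  a_2 = 0·-5 + -1·4 = -4
  a_3 = 0·-4 + -1·-5 = 5
  a_4 = 0·5 + -1·-4 = 4
  a_5 = 0·4 + -1·5 = -5
  a_6 = 0·-5 + -1·4 = -4
  a_7 = 0·-4 + -1·-5 = 5
  a_8 = 0·5 + -1·-4 = 4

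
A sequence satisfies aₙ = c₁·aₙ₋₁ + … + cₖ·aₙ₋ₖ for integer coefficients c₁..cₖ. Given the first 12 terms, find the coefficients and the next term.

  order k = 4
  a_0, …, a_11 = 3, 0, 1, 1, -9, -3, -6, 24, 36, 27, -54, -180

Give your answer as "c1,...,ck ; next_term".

  a_4 = 0·1 + 0·1 + -3·0 + -3·3 = -9
  a_5 = 0·-9 + 0·1 + -3·1 + -3·0 = -3
  a_6 = 0·-3 + 0·-9 + -3·1 + -3·1 = -6
  a_7 = 0·-6 + 0·-3 + -3·-9 + -3·1 = 24
  a_8 = 0·24 + 0·-6 + -3·-3 + -3·-9 = 36
  a_9 = 0·36 + 0·24 + -3·-6 + -3·-3 = 27
  a_10 = 0·27 + 0·36 + -3·24 + -3·-6 = -54
  a_11 = 0·-54 + 0·27 + -3·36 + -3·24 = -180
  a_12 = 0·-180 + 0·-54 + -3·27 + -3·36 = -189

0,0,-3,-3 ; -189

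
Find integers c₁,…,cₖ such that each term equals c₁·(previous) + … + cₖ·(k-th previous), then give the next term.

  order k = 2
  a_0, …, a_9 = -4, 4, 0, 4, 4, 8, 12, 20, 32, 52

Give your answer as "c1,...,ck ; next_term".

1,1 ; 84

  a_2 = 1·4 + 1·-4 = 0
  a_3 = 1·0 + 1·4 = 4
  a_4 = 1·4 + 1·0 = 4
  a_5 = 1·4 + 1·4 = 8
  a_6 = 1·8 + 1·4 = 12
  a_7 = 1·12 + 1·8 = 20
  a_8 = 1·20 + 1·12 = 32
  a_9 = 1·32 + 1·20 = 52
  a_10 = 1·52 + 1·32 = 84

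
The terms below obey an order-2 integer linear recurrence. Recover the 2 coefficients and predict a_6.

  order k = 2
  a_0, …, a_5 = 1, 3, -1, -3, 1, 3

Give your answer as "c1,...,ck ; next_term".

  a_2 = 0·3 + -1·1 = -1
  a_3 = 0·-1 + -1·3 = -3
  a_4 = 0·-3 + -1·-1 = 1
  a_5 = 0·1 + -1·-3 = 3
  a_6 = 0·3 + -1·1 = -1

0,-1 ; -1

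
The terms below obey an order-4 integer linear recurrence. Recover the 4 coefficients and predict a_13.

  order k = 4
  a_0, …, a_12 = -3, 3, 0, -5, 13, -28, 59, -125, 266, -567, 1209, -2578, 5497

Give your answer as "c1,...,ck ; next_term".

  a_4 = -2·-5 + 1·0 + 2·3 + 1·-3 = 13
  a_5 = -2·13 + 1·-5 + 2·0 + 1·3 = -28
  a_6 = -2·-28 + 1·13 + 2·-5 + 1·0 = 59
  a_7 = -2·59 + 1·-28 + 2·13 + 1·-5 = -125
  a_8 = -2·-125 + 1·59 + 2·-28 + 1·13 = 266
  a_9 = -2·266 + 1·-125 + 2·59 + 1·-28 = -567
  a_10 = -2·-567 + 1·266 + 2·-125 + 1·59 = 1209
  a_11 = -2·1209 + 1·-567 + 2·266 + 1·-125 = -2578
  a_12 = -2·-2578 + 1·1209 + 2·-567 + 1·266 = 5497
  a_13 = -2·5497 + 1·-2578 + 2·1209 + 1·-567 = -11721

-2,1,2,1 ; -11721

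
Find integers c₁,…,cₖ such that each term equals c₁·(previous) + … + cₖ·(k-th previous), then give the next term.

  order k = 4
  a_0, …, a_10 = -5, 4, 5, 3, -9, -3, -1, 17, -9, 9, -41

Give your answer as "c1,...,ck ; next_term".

  a_4 = -2·3 + -1·5 + -2·4 + -2·-5 = -9
  a_5 = -2·-9 + -1·3 + -2·5 + -2·4 = -3
  a_6 = -2·-3 + -1·-9 + -2·3 + -2·5 = -1
  a_7 = -2·-1 + -1·-3 + -2·-9 + -2·3 = 17
  a_8 = -2·17 + -1·-1 + -2·-3 + -2·-9 = -9
  a_9 = -2·-9 + -1·17 + -2·-1 + -2·-3 = 9
  a_10 = -2·9 + -1·-9 + -2·17 + -2·-1 = -41
  a_11 = -2·-41 + -1·9 + -2·-9 + -2·17 = 57

-2,-1,-2,-2 ; 57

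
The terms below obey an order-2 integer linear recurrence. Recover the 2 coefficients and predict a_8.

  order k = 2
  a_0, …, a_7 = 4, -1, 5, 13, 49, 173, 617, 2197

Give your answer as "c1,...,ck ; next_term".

3,2 ; 7825

  a_2 = 3·-1 + 2·4 = 5
  a_3 = 3·5 + 2·-1 = 13
  a_4 = 3·13 + 2·5 = 49
  a_5 = 3·49 + 2·13 = 173
  a_6 = 3·173 + 2·49 = 617
  a_7 = 3·617 + 2·173 = 2197
  a_8 = 3·2197 + 2·617 = 7825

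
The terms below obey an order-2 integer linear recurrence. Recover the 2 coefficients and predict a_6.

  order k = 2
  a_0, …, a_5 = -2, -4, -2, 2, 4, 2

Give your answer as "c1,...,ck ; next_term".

1,-1 ; -2

  a_2 = 1·-4 + -1·-2 = -2
  a_3 = 1·-2 + -1·-4 = 2
  a_4 = 1·2 + -1·-2 = 4
  a_5 = 1·4 + -1·2 = 2
  a_6 = 1·2 + -1·4 = -2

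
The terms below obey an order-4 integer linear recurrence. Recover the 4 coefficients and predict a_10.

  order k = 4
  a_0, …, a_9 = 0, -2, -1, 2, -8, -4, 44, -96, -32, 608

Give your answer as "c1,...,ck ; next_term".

-2,-4,4,4 ; -1296

  a_4 = -2·2 + -4·-1 + 4·-2 + 4·0 = -8
  a_5 = -2·-8 + -4·2 + 4·-1 + 4·-2 = -4
  a_6 = -2·-4 + -4·-8 + 4·2 + 4·-1 = 44
  a_7 = -2·44 + -4·-4 + 4·-8 + 4·2 = -96
  a_8 = -2·-96 + -4·44 + 4·-4 + 4·-8 = -32
  a_9 = -2·-32 + -4·-96 + 4·44 + 4·-4 = 608
  a_10 = -2·608 + -4·-32 + 4·-96 + 4·44 = -1296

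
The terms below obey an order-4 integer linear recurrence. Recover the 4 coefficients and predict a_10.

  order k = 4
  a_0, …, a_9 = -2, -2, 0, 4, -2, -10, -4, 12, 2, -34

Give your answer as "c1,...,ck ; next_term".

1,-1,1,2 ; -32

  a_4 = 1·4 + -1·0 + 1·-2 + 2·-2 = -2
  a_5 = 1·-2 + -1·4 + 1·0 + 2·-2 = -10
  a_6 = 1·-10 + -1·-2 + 1·4 + 2·0 = -4
  a_7 = 1·-4 + -1·-10 + 1·-2 + 2·4 = 12
  a_8 = 1·12 + -1·-4 + 1·-10 + 2·-2 = 2
  a_9 = 1·2 + -1·12 + 1·-4 + 2·-10 = -34
  a_10 = 1·-34 + -1·2 + 1·12 + 2·-4 = -32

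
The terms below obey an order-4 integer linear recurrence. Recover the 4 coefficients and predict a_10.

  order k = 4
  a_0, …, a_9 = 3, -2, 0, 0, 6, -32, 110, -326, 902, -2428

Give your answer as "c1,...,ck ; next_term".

  a_4 = -4·0 + -3·0 + 3·-2 + 4·3 = 6
  a_5 = -4·6 + -3·0 + 3·0 + 4·-2 = -32
  a_6 = -4·-32 + -3·6 + 3·0 + 4·0 = 110
  a_7 = -4·110 + -3·-32 + 3·6 + 4·0 = -326
  a_8 = -4·-326 + -3·110 + 3·-32 + 4·6 = 902
  a_9 = -4·902 + -3·-326 + 3·110 + 4·-32 = -2428
  a_10 = -4·-2428 + -3·902 + 3·-326 + 4·110 = 6468

-4,-3,3,4 ; 6468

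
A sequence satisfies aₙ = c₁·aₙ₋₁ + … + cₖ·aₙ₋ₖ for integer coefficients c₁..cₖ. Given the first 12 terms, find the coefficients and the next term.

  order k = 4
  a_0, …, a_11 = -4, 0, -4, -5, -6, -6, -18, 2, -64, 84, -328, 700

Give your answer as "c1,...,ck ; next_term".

-2,2,2,2 ; -2016

  a_4 = -2·-5 + 2·-4 + 2·0 + 2·-4 = -6
  a_5 = -2·-6 + 2·-5 + 2·-4 + 2·0 = -6
  a_6 = -2·-6 + 2·-6 + 2·-5 + 2·-4 = -18
  a_7 = -2·-18 + 2·-6 + 2·-6 + 2·-5 = 2
  a_8 = -2·2 + 2·-18 + 2·-6 + 2·-6 = -64
  a_9 = -2·-64 + 2·2 + 2·-18 + 2·-6 = 84
  a_10 = -2·84 + 2·-64 + 2·2 + 2·-18 = -328
  a_11 = -2·-328 + 2·84 + 2·-64 + 2·2 = 700
  a_12 = -2·700 + 2·-328 + 2·84 + 2·-64 = -2016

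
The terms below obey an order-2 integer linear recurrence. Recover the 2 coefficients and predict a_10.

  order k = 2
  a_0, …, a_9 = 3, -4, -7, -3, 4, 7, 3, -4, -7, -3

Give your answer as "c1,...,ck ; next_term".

  a_2 = 1·-4 + -1·3 = -7
  a_3 = 1·-7 + -1·-4 = -3
  a_4 = 1·-3 + -1·-7 = 4
  a_5 = 1·4 + -1·-3 = 7
  a_6 = 1·7 + -1·4 = 3
  a_7 = 1·3 + -1·7 = -4
  a_8 = 1·-4 + -1·3 = -7
  a_9 = 1·-7 + -1·-4 = -3
  a_10 = 1·-3 + -1·-7 = 4

1,-1 ; 4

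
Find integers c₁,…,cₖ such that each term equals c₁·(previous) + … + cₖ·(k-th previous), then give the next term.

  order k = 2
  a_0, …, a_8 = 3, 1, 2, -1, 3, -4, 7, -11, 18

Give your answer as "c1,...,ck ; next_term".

-1,1 ; -29

  a_2 = -1·1 + 1·3 = 2
  a_3 = -1·2 + 1·1 = -1
  a_4 = -1·-1 + 1·2 = 3
  a_5 = -1·3 + 1·-1 = -4
  a_6 = -1·-4 + 1·3 = 7
  a_7 = -1·7 + 1·-4 = -11
  a_8 = -1·-11 + 1·7 = 18
  a_9 = -1·18 + 1·-11 = -29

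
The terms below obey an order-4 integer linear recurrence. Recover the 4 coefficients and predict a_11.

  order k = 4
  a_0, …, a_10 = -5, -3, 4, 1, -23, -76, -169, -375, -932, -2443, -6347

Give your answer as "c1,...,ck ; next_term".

3,-2,1,3 ; -16212

  a_4 = 3·1 + -2·4 + 1·-3 + 3·-5 = -23
  a_5 = 3·-23 + -2·1 + 1·4 + 3·-3 = -76
  a_6 = 3·-76 + -2·-23 + 1·1 + 3·4 = -169
  a_7 = 3·-169 + -2·-76 + 1·-23 + 3·1 = -375
  a_8 = 3·-375 + -2·-169 + 1·-76 + 3·-23 = -932
  a_9 = 3·-932 + -2·-375 + 1·-169 + 3·-76 = -2443
  a_10 = 3·-2443 + -2·-932 + 1·-375 + 3·-169 = -6347
  a_11 = 3·-6347 + -2·-2443 + 1·-932 + 3·-375 = -16212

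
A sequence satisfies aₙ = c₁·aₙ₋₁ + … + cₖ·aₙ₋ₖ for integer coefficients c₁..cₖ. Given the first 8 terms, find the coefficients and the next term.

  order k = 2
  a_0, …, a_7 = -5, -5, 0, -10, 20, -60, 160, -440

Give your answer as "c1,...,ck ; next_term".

  a_2 = -2·-5 + 2·-5 = 0
  a_3 = -2·0 + 2·-5 = -10
  a_4 = -2·-10 + 2·0 = 20
  a_5 = -2·20 + 2·-10 = -60
  a_6 = -2·-60 + 2·20 = 160
  a_7 = -2·160 + 2·-60 = -440
  a_8 = -2·-440 + 2·160 = 1200

-2,2 ; 1200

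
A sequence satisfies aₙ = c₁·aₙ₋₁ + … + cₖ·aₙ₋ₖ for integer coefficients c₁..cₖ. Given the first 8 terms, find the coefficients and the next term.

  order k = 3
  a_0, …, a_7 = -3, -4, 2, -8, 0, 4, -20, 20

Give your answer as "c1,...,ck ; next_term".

  a_3 = -1·2 + 0·-4 + 2·-3 = -8
  a_4 = -1·-8 + 0·2 + 2·-4 = 0
  a_5 = -1·0 + 0·-8 + 2·2 = 4
  a_6 = -1·4 + 0·0 + 2·-8 = -20
  a_7 = -1·-20 + 0·4 + 2·0 = 20
  a_8 = -1·20 + 0·-20 + 2·4 = -12

-1,0,2 ; -12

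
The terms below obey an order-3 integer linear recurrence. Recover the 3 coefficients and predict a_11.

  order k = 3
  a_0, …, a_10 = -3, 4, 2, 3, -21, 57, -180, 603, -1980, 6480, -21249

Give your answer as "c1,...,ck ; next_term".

-3,0,-3 ; 69687

  a_3 = -3·2 + 0·4 + -3·-3 = 3
  a_4 = -3·3 + 0·2 + -3·4 = -21
  a_5 = -3·-21 + 0·3 + -3·2 = 57
  a_6 = -3·57 + 0·-21 + -3·3 = -180
  a_7 = -3·-180 + 0·57 + -3·-21 = 603
  a_8 = -3·603 + 0·-180 + -3·57 = -1980
  a_9 = -3·-1980 + 0·603 + -3·-180 = 6480
  a_10 = -3·6480 + 0·-1980 + -3·603 = -21249
  a_11 = -3·-21249 + 0·6480 + -3·-1980 = 69687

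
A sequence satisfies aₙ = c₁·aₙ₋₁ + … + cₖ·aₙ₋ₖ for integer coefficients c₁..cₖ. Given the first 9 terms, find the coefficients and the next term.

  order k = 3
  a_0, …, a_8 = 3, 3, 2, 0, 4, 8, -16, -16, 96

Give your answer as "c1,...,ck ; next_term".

0,-4,4 ; 0

  a_3 = 0·2 + -4·3 + 4·3 = 0
  a_4 = 0·0 + -4·2 + 4·3 = 4
  a_5 = 0·4 + -4·0 + 4·2 = 8
  a_6 = 0·8 + -4·4 + 4·0 = -16
  a_7 = 0·-16 + -4·8 + 4·4 = -16
  a_8 = 0·-16 + -4·-16 + 4·8 = 96
  a_9 = 0·96 + -4·-16 + 4·-16 = 0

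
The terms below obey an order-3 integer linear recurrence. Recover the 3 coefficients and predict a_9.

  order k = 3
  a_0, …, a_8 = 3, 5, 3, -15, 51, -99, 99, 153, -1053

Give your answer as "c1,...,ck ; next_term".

-3,-3,3 ; 2997

  a_3 = -3·3 + -3·5 + 3·3 = -15
  a_4 = -3·-15 + -3·3 + 3·5 = 51
  a_5 = -3·51 + -3·-15 + 3·3 = -99
  a_6 = -3·-99 + -3·51 + 3·-15 = 99
  a_7 = -3·99 + -3·-99 + 3·51 = 153
  a_8 = -3·153 + -3·99 + 3·-99 = -1053
  a_9 = -3·-1053 + -3·153 + 3·99 = 2997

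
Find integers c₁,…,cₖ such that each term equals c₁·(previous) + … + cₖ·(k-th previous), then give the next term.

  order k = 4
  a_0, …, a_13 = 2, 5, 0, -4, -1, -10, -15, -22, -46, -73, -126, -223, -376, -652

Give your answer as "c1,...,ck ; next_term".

1,1,1,-1 ; -1125

  a_4 = 1·-4 + 1·0 + 1·5 + -1·2 = -1
  a_5 = 1·-1 + 1·-4 + 1·0 + -1·5 = -10
  a_6 = 1·-10 + 1·-1 + 1·-4 + -1·0 = -15
  a_7 = 1·-15 + 1·-10 + 1·-1 + -1·-4 = -22
  a_8 = 1·-22 + 1·-15 + 1·-10 + -1·-1 = -46
  a_9 = 1·-46 + 1·-22 + 1·-15 + -1·-10 = -73
  a_10 = 1·-73 + 1·-46 + 1·-22 + -1·-15 = -126
  a_11 = 1·-126 + 1·-73 + 1·-46 + -1·-22 = -223
  a_12 = 1·-223 + 1·-126 + 1·-73 + -1·-46 = -376
  a_13 = 1·-376 + 1·-223 + 1·-126 + -1·-73 = -652
  a_14 = 1·-652 + 1·-376 + 1·-223 + -1·-126 = -1125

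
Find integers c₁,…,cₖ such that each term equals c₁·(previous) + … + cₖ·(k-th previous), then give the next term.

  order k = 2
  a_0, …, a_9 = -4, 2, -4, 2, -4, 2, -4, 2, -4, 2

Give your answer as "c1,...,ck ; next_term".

  a_2 = 0·2 + 1·-4 = -4
  a_3 = 0·-4 + 1·2 = 2
  a_4 = 0·2 + 1·-4 = -4
  a_5 = 0·-4 + 1·2 = 2
  a_6 = 0·2 + 1·-4 = -4
  a_7 = 0·-4 + 1·2 = 2
  a_8 = 0·2 + 1·-4 = -4
  a_9 = 0·-4 + 1·2 = 2
  a_10 = 0·2 + 1·-4 = -4

0,1 ; -4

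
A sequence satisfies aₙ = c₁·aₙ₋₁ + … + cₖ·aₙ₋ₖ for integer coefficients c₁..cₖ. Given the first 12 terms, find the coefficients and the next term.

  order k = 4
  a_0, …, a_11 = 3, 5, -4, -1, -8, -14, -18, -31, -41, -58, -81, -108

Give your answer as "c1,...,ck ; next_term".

1,1,0,-1 ; -148

  a_4 = 1·-1 + 1·-4 + 0·5 + -1·3 = -8
  a_5 = 1·-8 + 1·-1 + 0·-4 + -1·5 = -14
  a_6 = 1·-14 + 1·-8 + 0·-1 + -1·-4 = -18
  a_7 = 1·-18 + 1·-14 + 0·-8 + -1·-1 = -31
  a_8 = 1·-31 + 1·-18 + 0·-14 + -1·-8 = -41
  a_9 = 1·-41 + 1·-31 + 0·-18 + -1·-14 = -58
  a_10 = 1·-58 + 1·-41 + 0·-31 + -1·-18 = -81
  a_11 = 1·-81 + 1·-58 + 0·-41 + -1·-31 = -108
  a_12 = 1·-108 + 1·-81 + 0·-58 + -1·-41 = -148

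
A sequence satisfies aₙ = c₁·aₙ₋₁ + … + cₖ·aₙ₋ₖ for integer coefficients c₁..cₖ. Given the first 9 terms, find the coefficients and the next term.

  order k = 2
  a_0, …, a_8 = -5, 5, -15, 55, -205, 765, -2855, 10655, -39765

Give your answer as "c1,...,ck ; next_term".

-4,-1 ; 148405

  a_2 = -4·5 + -1·-5 = -15
  a_3 = -4·-15 + -1·5 = 55
  a_4 = -4·55 + -1·-15 = -205
  a_5 = -4·-205 + -1·55 = 765
  a_6 = -4·765 + -1·-205 = -2855
  a_7 = -4·-2855 + -1·765 = 10655
  a_8 = -4·10655 + -1·-2855 = -39765
  a_9 = -4·-39765 + -1·10655 = 148405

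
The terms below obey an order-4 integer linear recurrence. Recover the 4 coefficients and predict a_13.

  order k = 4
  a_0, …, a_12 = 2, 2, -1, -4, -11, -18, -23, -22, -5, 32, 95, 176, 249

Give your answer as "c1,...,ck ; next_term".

1,1,-1,-2 ; 266

  a_4 = 1·-4 + 1·-1 + -1·2 + -2·2 = -11
  a_5 = 1·-11 + 1·-4 + -1·-1 + -2·2 = -18
  a_6 = 1·-18 + 1·-11 + -1·-4 + -2·-1 = -23
  a_7 = 1·-23 + 1·-18 + -1·-11 + -2·-4 = -22
  a_8 = 1·-22 + 1·-23 + -1·-18 + -2·-11 = -5
  a_9 = 1·-5 + 1·-22 + -1·-23 + -2·-18 = 32
  a_10 = 1·32 + 1·-5 + -1·-22 + -2·-23 = 95
  a_11 = 1·95 + 1·32 + -1·-5 + -2·-22 = 176
  a_12 = 1·176 + 1·95 + -1·32 + -2·-5 = 249
  a_13 = 1·249 + 1·176 + -1·95 + -2·32 = 266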